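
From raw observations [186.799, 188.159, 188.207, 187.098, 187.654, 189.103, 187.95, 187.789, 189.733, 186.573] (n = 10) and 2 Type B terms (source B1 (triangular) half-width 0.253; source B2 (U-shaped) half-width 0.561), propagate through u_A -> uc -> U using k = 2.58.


mean = (186.799 + 188.159 + 188.207 + 187.098 + 187.654 + 189.103 + 187.95 + 187.789 + 189.733 + 186.573) / 10 = 187.9065
s = sqrt(sum((x - mean)^2)/(n-1)) = 0.98091094
u_A = s / sqrt(n) = 0.98091094 / sqrt(10) = 0.31019128
u_B1 = 0.253 / sqrt(6) = 0.10328682
u_B2 = 0.561 / sqrt(2) = 0.3966869
uc = sqrt(0.31019128^2 + 0.10328682^2 + 0.3966869^2) = 0.51404989
U = k * uc = 2.58 * 0.51404989
U = 1.3262

1.3262


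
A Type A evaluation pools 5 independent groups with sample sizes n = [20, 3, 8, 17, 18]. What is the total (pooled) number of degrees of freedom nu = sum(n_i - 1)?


nu = sum_i (n_i - 1)
nu = ((20 - 1) + (3 - 1) + (8 - 1) + (17 - 1) + (18 - 1))
nu = 19 + 2 + 7 + 16 + 17
nu = 61

61


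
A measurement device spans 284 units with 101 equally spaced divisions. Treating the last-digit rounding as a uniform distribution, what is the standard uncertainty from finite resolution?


resolution = range / divisions
resolution = 284 / 101 = 2.8118812
u_res = resolution / (2*sqrt(3))
u_res = 2.8118812 / 3.4641016
u_res = 0.8117

0.8117


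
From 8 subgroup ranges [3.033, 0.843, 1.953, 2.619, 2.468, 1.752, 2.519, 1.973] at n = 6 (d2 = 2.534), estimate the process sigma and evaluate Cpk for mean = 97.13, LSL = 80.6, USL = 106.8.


R_bar = (3.033 + 0.843 + 1.953 + 2.619 + 2.468 + 1.752 + 2.519 + 1.973) / 8 = 2.145
sigma = R_bar / d2 = 2.145 / 2.534 = 0.84648777
Cp = (USL - LSL)/(6*sigma) = (106.8 - 80.6)/(6*0.84648777) = 5.1586
Cpu = (106.8 - 97.13)/(3*0.84648777) = 3.8079
Cpl = (97.13 - 80.6)/(3*0.84648777) = 6.5092
Cpk = min(Cpu, Cpl) = 3.8079

3.8079


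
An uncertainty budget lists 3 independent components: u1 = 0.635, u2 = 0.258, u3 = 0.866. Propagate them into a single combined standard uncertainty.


uc = sqrt(0.635^2 + 0.258^2 + 0.866^2)
uc = sqrt(1.219745)
uc = 1.1044

1.1044


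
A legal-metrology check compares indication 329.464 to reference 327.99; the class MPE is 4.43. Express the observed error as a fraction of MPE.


e = indication - reference = 329.464 - 327.99 = 1.4740
|e| = 1.4740
ratio = |e| / MPE = 1.4740 / 4.43
ratio = 0.3327

0.3327


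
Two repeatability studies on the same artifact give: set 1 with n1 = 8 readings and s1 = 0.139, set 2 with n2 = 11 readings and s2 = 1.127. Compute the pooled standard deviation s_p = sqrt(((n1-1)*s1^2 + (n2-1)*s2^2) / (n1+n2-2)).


s_p = sqrt(((n1-1)*s1^2 + (n2-1)*s2^2) / (n1+n2-2))
numerator = (8-1)*0.139^2 + (11-1)*1.127^2 = 0.135247 + 12.70129 = 12.836537
denominator = 8 + 11 - 2 = 17
s_p^2 = 12.836537 / 17 = 0.75509041
s_p = sqrt(0.75509041) = 0.8690

0.8690


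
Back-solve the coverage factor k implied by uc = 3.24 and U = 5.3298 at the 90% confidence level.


k = U / uc
k = 5.3298 / 3.24
k = 1.645

1.645


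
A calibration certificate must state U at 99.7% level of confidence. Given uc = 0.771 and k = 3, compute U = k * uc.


U = k * uc
U = 3 * 0.771
U = 2.3130

2.3130


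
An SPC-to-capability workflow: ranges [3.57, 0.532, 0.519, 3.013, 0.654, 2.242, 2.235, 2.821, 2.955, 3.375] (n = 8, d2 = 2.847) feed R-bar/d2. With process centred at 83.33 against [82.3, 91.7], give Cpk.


R_bar = (3.57 + 0.532 + 0.519 + 3.013 + 0.654 + 2.242 + 2.235 + 2.821 + 2.955 + 3.375) / 10 = 2.1916
sigma = R_bar / d2 = 2.1916 / 2.847 = 0.76979276
Cp = (USL - LSL)/(6*sigma) = (91.7 - 82.3)/(6*0.76979276) = 2.0352
Cpu = (91.7 - 83.33)/(3*0.76979276) = 3.6244
Cpl = (83.33 - 82.3)/(3*0.76979276) = 0.4460
Cpk = min(Cpu, Cpl) = 0.4460

0.4460


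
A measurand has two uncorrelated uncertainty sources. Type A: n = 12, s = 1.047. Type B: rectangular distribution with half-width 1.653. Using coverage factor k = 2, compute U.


u_A = s / sqrt(n) = 1.047 / sqrt(12) = 0.30224287
u_B = half_width / sqrt(3) = 1.653 / sqrt(3) = 0.95435999
uc = sqrt(u_A^2 + u_B^2) = sqrt(0.30224287^2 + 0.95435999^2) = 1.0010763
U = k * uc = 2 * 1.0010763
U = 2.0022

2.0022


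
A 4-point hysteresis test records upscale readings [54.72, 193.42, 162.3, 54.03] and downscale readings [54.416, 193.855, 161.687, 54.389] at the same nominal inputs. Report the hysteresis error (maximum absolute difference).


|54.72 - 54.416| = 0.3040
|193.42 - 193.855| = 0.4350
|162.3 - 161.687| = 0.6130
|54.03 - 54.389| = 0.3590
hysteresis = max(diffs) = 0.6130

0.6130


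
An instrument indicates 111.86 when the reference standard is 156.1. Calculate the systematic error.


Systematic error = measured - true
= 111.86 - 156.1
= -44.2400

-44.2400


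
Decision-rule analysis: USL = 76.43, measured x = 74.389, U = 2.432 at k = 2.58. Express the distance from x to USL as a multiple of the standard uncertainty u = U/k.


u = U / k = 2.432 / 2.58 = 0.94263566
margin = |USL - x| = |76.43 - 74.389| = 2.041
z = margin / u = 2.041 / 0.94263566
z = 2.1652

2.1652


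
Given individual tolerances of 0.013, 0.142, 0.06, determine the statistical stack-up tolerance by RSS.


RSS = sqrt(0.013^2 + 0.142^2 + 0.06^2)
= sqrt(0.023933)
= 0.1547

0.1547


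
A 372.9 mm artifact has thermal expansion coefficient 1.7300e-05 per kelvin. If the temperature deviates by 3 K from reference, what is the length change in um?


dL = L * alpha * dT
= 372.9 * 1.7300e-05 * 3
= 0.0193535 mm
dL_um = 0.0193535 * 1000 = 19.3535 um

19.3535


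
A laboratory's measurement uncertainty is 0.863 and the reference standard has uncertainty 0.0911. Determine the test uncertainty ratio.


TUR = u_lab / u_ref
= 0.863 / 0.0911
= 9.4731

9.4731


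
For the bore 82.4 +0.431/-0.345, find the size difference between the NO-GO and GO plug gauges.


GO = nominal - lower_tol (smallest hole = maximum material condition)
GO = 82.4 - 0.345 = 82.055
NO-GO = nominal + upper_tol (largest hole = least material condition)
NO-GO = 82.4 + 0.431 = 82.831
spread = NO-GO - GO = 82.831 - 82.055 = 0.7760

0.7760


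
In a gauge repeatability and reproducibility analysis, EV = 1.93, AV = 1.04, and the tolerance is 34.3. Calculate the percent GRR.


GRR = sqrt(EV^2 + AV^2) = sqrt(1.93^2 + 1.04^2) = 2.1923731
%GRR = GRR / tol * 100 = 2.1923731 / 34.3 * 100
%GRR = 6.3918

6.3918


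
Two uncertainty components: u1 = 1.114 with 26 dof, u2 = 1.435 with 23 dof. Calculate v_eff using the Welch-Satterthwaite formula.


uc = sqrt(u1^2 + u2^2) = sqrt(1.114^2 + 1.435^2) = 1.816651
v_eff = uc^4 / (u1^4/v1 + u2^4/v2)
= 1.816651^4 / (1.114^4/26 + 1.435^4/23)
= 10.891458 / 0.24359905
v_eff = 44.7106

44.7106


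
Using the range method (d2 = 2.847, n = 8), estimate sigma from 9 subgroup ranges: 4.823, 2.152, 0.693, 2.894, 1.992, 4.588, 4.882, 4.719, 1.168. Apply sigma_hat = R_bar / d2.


R_bar = (4.823 + 2.152 + 0.693 + 2.894 + 1.992 + 4.588 + 4.882 + 4.719 + 1.168) / 9
R_bar = 27.911 / 9 = 3.1012222
sigma_hat = R_bar / d2 = 3.1012222 / 2.847 = 1.0893

1.0893


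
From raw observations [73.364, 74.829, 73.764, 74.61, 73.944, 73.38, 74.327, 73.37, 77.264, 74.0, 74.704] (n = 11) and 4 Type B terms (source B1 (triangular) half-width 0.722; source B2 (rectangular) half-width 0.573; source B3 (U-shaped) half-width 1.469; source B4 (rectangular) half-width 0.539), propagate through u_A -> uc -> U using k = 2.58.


mean = (73.364 + 74.829 + 73.764 + 74.61 + 73.944 + 73.38 + 74.327 + 73.37 + 77.264 + 74.0 + 74.704) / 11 = 74.32327273
s = sqrt(sum((x - mean)^2)/(n-1)) = 1.1140311
u_A = s / sqrt(n) = 1.1140311 / sqrt(11) = 0.33589301
u_B1 = 0.722 / sqrt(6) = 0.29475527
u_B2 = 0.573 / sqrt(3) = 0.3308217
u_B3 = 1.469 / sqrt(2) = 1.0387399
u_B4 = 0.539 / sqrt(3) = 0.3111918
uc = sqrt(0.33589301^2 + 0.29475527^2 + 0.3308217^2 + 1.0387399^2 + 0.3111918^2) = 1.2185929
U = k * uc = 2.58 * 1.2185929
U = 3.1440

3.1440


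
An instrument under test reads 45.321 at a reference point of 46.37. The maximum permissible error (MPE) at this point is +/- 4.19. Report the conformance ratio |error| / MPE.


e = indication - reference = 45.321 - 46.37 = -1.0490
|e| = 1.0490
ratio = |e| / MPE = 1.0490 / 4.19
ratio = 0.2504

0.2504


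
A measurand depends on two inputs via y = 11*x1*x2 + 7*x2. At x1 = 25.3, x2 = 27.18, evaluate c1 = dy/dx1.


y = 11*x1*x2 + 7*x2
dy/dx1 = 11*x2
Evaluate at x2 = 27.18: c1 = 11 * 27.18
c1 = 298.9800

298.9800


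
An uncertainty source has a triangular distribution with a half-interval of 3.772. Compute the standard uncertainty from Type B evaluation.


u_B = half_width / sqrt(6)
u_B = 3.772 / 2.4494897
u_B = 1.5399

1.5399


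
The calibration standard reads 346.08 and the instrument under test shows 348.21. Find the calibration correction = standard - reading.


Correction = standard - reading
= 346.08 - 348.21
= -2.1300

-2.1300


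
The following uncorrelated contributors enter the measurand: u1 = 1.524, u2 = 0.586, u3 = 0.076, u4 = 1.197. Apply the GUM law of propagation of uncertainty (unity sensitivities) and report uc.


uc = sqrt(1.524^2 + 0.586^2 + 0.076^2 + 1.197^2)
uc = sqrt(4.104557)
uc = 2.0260

2.0260


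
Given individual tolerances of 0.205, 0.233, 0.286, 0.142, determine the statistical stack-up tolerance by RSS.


RSS = sqrt(0.205^2 + 0.233^2 + 0.286^2 + 0.142^2)
= sqrt(0.198274)
= 0.4453

0.4453


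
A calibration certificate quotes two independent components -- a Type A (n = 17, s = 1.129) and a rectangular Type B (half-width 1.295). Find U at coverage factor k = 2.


u_A = s / sqrt(n) = 1.129 / sqrt(17) = 0.27382272
u_B = half_width / sqrt(3) = 1.295 / sqrt(3) = 0.7476686
uc = sqrt(u_A^2 + u_B^2) = sqrt(0.27382272^2 + 0.7476686^2) = 0.79623314
U = k * uc = 2 * 0.79623314
U = 1.5925

1.5925


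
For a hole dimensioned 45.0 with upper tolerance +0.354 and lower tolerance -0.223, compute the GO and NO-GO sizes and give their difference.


GO = nominal - lower_tol (smallest hole = maximum material condition)
GO = 45.0 - 0.223 = 44.777
NO-GO = nominal + upper_tol (largest hole = least material condition)
NO-GO = 45.0 + 0.354 = 45.354
spread = NO-GO - GO = 45.354 - 44.777 = 0.5770

0.5770


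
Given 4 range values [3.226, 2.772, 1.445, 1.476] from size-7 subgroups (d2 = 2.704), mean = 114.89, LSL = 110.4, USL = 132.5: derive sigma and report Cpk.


R_bar = (3.226 + 2.772 + 1.445 + 1.476) / 4 = 2.22975
sigma = R_bar / d2 = 2.22975 / 2.704 = 0.82461169
Cp = (USL - LSL)/(6*sigma) = (132.5 - 110.4)/(6*0.82461169) = 4.4667
Cpu = (132.5 - 114.89)/(3*0.82461169) = 7.1185
Cpl = (114.89 - 110.4)/(3*0.82461169) = 1.8150
Cpk = min(Cpu, Cpl) = 1.8150

1.8150


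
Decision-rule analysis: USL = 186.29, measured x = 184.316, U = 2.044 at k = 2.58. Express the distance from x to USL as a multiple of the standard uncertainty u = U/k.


u = U / k = 2.044 / 2.58 = 0.79224806
margin = |USL - x| = |186.29 - 184.316| = 1.974
z = margin / u = 1.974 / 0.79224806
z = 2.4916

2.4916


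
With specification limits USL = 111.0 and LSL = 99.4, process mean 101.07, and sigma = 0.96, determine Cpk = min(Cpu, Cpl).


Cpu = (USL - mean) / (3*sigma) = (111.0 - 101.07) / (3*0.96) = 3.4479
Cpl = (mean - LSL) / (3*sigma) = (101.07 - 99.4) / (3*0.96) = 0.5799
Cpk = min(Cpu, Cpl) = 0.5799

0.5799


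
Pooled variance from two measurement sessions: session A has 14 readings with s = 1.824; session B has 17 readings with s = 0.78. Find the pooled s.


s_p = sqrt(((n1-1)*s1^2 + (n2-1)*s2^2) / (n1+n2-2))
numerator = (14-1)*1.824^2 + (17-1)*0.78^2 = 43.250688 + 9.7344 = 52.985088
denominator = 14 + 17 - 2 = 29
s_p^2 = 52.985088 / 29 = 1.827072
s_p = sqrt(1.827072) = 1.3517

1.3517


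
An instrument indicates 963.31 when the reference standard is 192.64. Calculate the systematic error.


Systematic error = measured - true
= 963.31 - 192.64
= 770.6700

770.6700


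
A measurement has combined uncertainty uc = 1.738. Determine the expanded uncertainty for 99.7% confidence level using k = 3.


U = k * uc
U = 3 * 1.738
U = 5.2140

5.2140


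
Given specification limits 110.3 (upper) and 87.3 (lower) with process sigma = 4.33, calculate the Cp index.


Cp = (USL - LSL) / (6 * sigma)
= (110.3 - 87.3) / (6 * 4.33)
= 23.0000 / 25.9800
= 0.8853

0.8853


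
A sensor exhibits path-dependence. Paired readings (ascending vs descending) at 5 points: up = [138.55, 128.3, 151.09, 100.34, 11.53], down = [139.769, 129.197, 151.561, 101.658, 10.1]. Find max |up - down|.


|138.55 - 139.769| = 1.2190
|128.3 - 129.197| = 0.8970
|151.09 - 151.561| = 0.4710
|100.34 - 101.658| = 1.3180
|11.53 - 10.1| = 1.4300
hysteresis = max(diffs) = 1.4300

1.4300


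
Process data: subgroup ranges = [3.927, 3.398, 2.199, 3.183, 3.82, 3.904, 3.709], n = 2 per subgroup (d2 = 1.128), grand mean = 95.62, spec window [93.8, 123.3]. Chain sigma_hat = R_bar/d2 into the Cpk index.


R_bar = (3.927 + 3.398 + 2.199 + 3.183 + 3.82 + 3.904 + 3.709) / 7 = 3.4485714
sigma = R_bar / d2 = 3.4485714 / 1.128 = 3.0572441
Cp = (USL - LSL)/(6*sigma) = (123.3 - 93.8)/(6*3.0572441) = 1.6082
Cpu = (123.3 - 95.62)/(3*3.0572441) = 3.0180
Cpl = (95.62 - 93.8)/(3*3.0572441) = 0.1984
Cpk = min(Cpu, Cpl) = 0.1984

0.1984


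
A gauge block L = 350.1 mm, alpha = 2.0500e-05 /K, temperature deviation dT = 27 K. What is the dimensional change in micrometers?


dL = L * alpha * dT
= 350.1 * 2.0500e-05 * 27
= 0.1937804 mm
dL_um = 0.1937804 * 1000 = 193.7804 um

193.7804


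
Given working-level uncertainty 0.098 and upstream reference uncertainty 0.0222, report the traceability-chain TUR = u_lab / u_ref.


TUR = u_lab / u_ref
= 0.098 / 0.0222
= 4.4144

4.4144


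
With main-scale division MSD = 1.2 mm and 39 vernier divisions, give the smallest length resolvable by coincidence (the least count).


LC = MSD / n_div
= 1.2 / 39
= 0.0308

0.0308


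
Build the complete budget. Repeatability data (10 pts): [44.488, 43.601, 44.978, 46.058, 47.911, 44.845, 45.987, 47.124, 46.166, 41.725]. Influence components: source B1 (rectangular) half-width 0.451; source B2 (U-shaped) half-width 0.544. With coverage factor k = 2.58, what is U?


mean = (44.488 + 43.601 + 44.978 + 46.058 + 47.911 + 44.845 + 45.987 + 47.124 + 46.166 + 41.725) / 10 = 45.2883
s = sqrt(sum((x - mean)^2)/(n-1)) = 1.7819058
u_A = s / sqrt(n) = 1.7819058 / sqrt(10) = 0.56348809
u_B1 = 0.451 / sqrt(3) = 0.26038497
u_B2 = 0.544 / sqrt(2) = 0.38466609
uc = sqrt(0.56348809^2 + 0.26038497^2 + 0.38466609^2) = 0.73026513
U = k * uc = 2.58 * 0.73026513
U = 1.8841

1.8841


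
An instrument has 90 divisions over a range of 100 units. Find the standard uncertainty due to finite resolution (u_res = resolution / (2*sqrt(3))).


resolution = range / divisions
resolution = 100 / 90 = 1.1111111
u_res = resolution / (2*sqrt(3))
u_res = 1.1111111 / 3.4641016
u_res = 0.3208

0.3208


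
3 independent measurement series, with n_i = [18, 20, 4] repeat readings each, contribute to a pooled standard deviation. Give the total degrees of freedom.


nu = sum_i (n_i - 1)
nu = ((18 - 1) + (20 - 1) + (4 - 1))
nu = 17 + 19 + 3
nu = 39

39


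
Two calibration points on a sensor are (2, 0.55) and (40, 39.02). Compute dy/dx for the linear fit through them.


slope = (y2 - y1) / (x2 - x1)
= (39.02 - 0.55) / (40 - 2)
= 38.4700 / 38
= 1.0124

1.0124


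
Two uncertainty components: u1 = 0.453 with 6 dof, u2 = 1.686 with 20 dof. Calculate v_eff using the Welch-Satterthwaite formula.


uc = sqrt(u1^2 + u2^2) = sqrt(0.453^2 + 1.686^2) = 1.7457964
v_eff = uc^4 / (u1^4/v1 + u2^4/v2)
= 1.7457964^4 / (0.453^4/6 + 1.686^4/20)
= 9.2891157 / 0.41103606
v_eff = 22.5993

22.5993


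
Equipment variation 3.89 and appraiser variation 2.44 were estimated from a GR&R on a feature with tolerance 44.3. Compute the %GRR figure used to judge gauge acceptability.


GRR = sqrt(EV^2 + AV^2) = sqrt(3.89^2 + 2.44^2) = 4.5919168
%GRR = GRR / tol * 100 = 4.5919168 / 44.3 * 100
%GRR = 10.3655

10.3655


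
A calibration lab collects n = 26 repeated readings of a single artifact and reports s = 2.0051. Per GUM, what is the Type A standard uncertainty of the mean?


u_A = s / sqrt(n)
u_A = 2.0051 / sqrt(26)
u_A = 2.0051 / 5.0990195
u_A = 0.3932

0.3932


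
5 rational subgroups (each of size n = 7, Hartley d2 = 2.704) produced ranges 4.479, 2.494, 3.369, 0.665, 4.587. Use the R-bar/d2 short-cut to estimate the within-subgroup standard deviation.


R_bar = (4.479 + 2.494 + 3.369 + 0.665 + 4.587) / 5
R_bar = 15.594 / 5 = 3.1188
sigma_hat = R_bar / d2 = 3.1188 / 2.704 = 1.1534

1.1534


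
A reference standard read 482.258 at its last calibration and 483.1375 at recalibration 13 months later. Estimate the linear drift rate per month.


rate = (v2 - v1) / months
= (483.1375 - 482.258) / 13
= 0.8795 / 13
= 0.0677

0.0677


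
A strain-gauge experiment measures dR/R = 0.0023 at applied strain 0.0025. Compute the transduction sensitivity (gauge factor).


GF = (dR/R) / epsilon
= 0.0023 / 0.0025
= 0.9200

0.9200


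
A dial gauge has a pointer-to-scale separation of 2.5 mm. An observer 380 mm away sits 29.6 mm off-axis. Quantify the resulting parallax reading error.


error = h * offset / d
= 2.5 * 29.6 / 380
= 0.1947

0.1947


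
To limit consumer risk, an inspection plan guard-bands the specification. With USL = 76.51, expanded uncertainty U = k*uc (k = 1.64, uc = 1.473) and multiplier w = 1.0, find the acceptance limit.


U = k * uc = 1.64 * 1.473 = 2.41572
guard band g = w * U = 1.0 * 2.41572 = 2.41572
AL = USL - g = 76.51 - 2.41572
AL = 74.0943

74.0943


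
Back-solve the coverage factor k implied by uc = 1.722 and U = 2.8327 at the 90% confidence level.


k = U / uc
k = 2.8327 / 1.722
k = 1.645

1.645


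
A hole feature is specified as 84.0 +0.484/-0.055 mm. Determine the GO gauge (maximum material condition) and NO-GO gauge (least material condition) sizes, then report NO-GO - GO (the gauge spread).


GO = nominal - lower_tol (smallest hole = maximum material condition)
GO = 84.0 - 0.055 = 83.945
NO-GO = nominal + upper_tol (largest hole = least material condition)
NO-GO = 84.0 + 0.484 = 84.484
spread = NO-GO - GO = 84.484 - 83.945 = 0.5390

0.5390


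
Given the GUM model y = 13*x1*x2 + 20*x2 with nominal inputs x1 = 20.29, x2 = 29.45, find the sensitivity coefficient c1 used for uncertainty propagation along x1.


y = 13*x1*x2 + 20*x2
dy/dx1 = 13*x2
Evaluate at x2 = 29.45: c1 = 13 * 29.45
c1 = 382.8500

382.8500


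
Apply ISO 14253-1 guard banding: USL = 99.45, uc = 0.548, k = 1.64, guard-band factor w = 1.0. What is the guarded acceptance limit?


U = k * uc = 1.64 * 0.548 = 0.89872
guard band g = w * U = 1.0 * 0.89872 = 0.89872
AL = USL - g = 99.45 - 0.89872
AL = 98.5513

98.5513


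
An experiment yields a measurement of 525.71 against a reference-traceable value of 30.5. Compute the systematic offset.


Systematic error = measured - true
= 525.71 - 30.5
= 495.2100

495.2100


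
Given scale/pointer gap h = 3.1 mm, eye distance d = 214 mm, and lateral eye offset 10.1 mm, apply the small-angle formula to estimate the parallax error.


error = h * offset / d
= 3.1 * 10.1 / 214
= 0.1463

0.1463


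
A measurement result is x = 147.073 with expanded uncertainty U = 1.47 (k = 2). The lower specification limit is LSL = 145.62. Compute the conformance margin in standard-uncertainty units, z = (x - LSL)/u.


u = U / k = 1.47 / 2 = 0.735
margin = |LSL - x| = |145.62 - 147.073| = 1.453
z = margin / u = 1.453 / 0.735
z = 1.9769

1.9769


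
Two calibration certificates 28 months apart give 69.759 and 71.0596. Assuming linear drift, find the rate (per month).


rate = (v2 - v1) / months
= (71.0596 - 69.759) / 28
= 1.3006 / 28
= 0.0465

0.0465


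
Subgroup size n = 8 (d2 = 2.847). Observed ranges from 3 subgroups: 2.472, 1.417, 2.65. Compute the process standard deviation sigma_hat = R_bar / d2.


R_bar = (2.472 + 1.417 + 2.65) / 3
R_bar = 6.539 / 3 = 2.1796667
sigma_hat = R_bar / d2 = 2.1796667 / 2.847 = 0.7656

0.7656


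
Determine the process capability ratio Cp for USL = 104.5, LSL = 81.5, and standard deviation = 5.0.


Cp = (USL - LSL) / (6 * sigma)
= (104.5 - 81.5) / (6 * 5.0)
= 23.0000 / 30.0000
= 0.7667

0.7667


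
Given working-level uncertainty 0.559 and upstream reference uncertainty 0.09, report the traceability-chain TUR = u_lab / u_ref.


TUR = u_lab / u_ref
= 0.559 / 0.09
= 6.2111

6.2111


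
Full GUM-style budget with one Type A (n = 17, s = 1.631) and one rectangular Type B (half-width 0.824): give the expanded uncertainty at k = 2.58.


u_A = s / sqrt(n) = 1.631 / sqrt(17) = 0.3955756
u_B = half_width / sqrt(3) = 0.824 / sqrt(3) = 0.47573662
uc = sqrt(u_A^2 + u_B^2) = sqrt(0.3955756^2 + 0.47573662^2) = 0.61871269
U = k * uc = 2.58 * 0.61871269
U = 1.5963

1.5963


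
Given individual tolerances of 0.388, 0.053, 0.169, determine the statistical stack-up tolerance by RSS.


RSS = sqrt(0.388^2 + 0.053^2 + 0.169^2)
= sqrt(0.181914)
= 0.4265

0.4265


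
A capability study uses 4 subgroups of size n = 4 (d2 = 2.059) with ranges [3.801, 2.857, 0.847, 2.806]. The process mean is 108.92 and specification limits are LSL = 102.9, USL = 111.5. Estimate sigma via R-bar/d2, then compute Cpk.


R_bar = (3.801 + 2.857 + 0.847 + 2.806) / 4 = 2.57775
sigma = R_bar / d2 = 2.57775 / 2.059 = 1.2519427
Cp = (USL - LSL)/(6*sigma) = (111.5 - 102.9)/(6*1.2519427) = 1.1449
Cpu = (111.5 - 108.92)/(3*1.2519427) = 0.6869
Cpl = (108.92 - 102.9)/(3*1.2519427) = 1.6028
Cpk = min(Cpu, Cpl) = 0.6869

0.6869


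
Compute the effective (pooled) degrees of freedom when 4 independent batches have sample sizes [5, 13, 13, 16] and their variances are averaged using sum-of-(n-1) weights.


nu = sum_i (n_i - 1)
nu = ((5 - 1) + (13 - 1) + (13 - 1) + (16 - 1))
nu = 4 + 12 + 12 + 15
nu = 43

43


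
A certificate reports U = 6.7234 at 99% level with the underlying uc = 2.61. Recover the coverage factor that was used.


k = U / uc
k = 6.7234 / 2.61
k = 2.576

2.576


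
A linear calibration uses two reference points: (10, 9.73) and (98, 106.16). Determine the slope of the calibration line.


slope = (y2 - y1) / (x2 - x1)
= (106.16 - 9.73) / (98 - 10)
= 96.4300 / 88
= 1.0958

1.0958


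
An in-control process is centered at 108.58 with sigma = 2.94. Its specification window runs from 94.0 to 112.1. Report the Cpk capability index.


Cpu = (USL - mean) / (3*sigma) = (112.1 - 108.58) / (3*2.94) = 0.3991
Cpl = (mean - LSL) / (3*sigma) = (108.58 - 94.0) / (3*2.94) = 1.6531
Cpk = min(Cpu, Cpl) = 0.3991

0.3991


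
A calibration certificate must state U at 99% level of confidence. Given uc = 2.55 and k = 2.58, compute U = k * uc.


U = k * uc
U = 2.58 * 2.55
U = 6.5790

6.5790


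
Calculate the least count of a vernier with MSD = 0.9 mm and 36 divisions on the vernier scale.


LC = MSD / n_div
= 0.9 / 36
= 0.0250

0.0250


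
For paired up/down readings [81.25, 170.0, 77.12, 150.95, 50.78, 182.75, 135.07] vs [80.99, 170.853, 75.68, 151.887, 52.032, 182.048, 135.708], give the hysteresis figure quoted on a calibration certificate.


|81.25 - 80.99| = 0.2600
|170.0 - 170.853| = 0.8530
|77.12 - 75.68| = 1.4400
|150.95 - 151.887| = 0.9370
|50.78 - 52.032| = 1.2520
|182.75 - 182.048| = 0.7020
|135.07 - 135.708| = 0.6380
hysteresis = max(diffs) = 1.4400

1.4400


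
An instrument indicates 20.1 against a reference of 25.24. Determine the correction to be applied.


Correction = standard - reading
= 25.24 - 20.1
= 5.1400

5.1400


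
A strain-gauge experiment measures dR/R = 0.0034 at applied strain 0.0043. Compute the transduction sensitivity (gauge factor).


GF = (dR/R) / epsilon
= 0.0034 / 0.0043
= 0.7907

0.7907


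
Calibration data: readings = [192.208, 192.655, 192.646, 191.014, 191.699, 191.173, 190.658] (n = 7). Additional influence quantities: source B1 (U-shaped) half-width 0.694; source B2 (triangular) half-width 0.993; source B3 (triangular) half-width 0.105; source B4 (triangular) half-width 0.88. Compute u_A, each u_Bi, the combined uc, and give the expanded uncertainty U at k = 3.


mean = (192.208 + 192.655 + 192.646 + 191.014 + 191.699 + 191.173 + 190.658) / 7 = 191.7218571
s = sqrt(sum((x - mean)^2)/(n-1)) = 0.80578645
u_A = s / sqrt(n) = 0.80578645 / sqrt(7) = 0.30455865
u_B1 = 0.694 / sqrt(2) = 0.49073211
u_B2 = 0.993 / sqrt(6) = 0.40539055
u_B3 = 0.105 / sqrt(6) = 0.04286607
u_B4 = 0.88 / sqrt(6) = 0.3592585
uc = sqrt(0.30455865^2 + 0.49073211^2 + 0.40539055^2 + 0.04286607^2 + 0.3592585^2) = 0.79298149
U = k * uc = 3 * 0.79298149
U = 2.3789

2.3789


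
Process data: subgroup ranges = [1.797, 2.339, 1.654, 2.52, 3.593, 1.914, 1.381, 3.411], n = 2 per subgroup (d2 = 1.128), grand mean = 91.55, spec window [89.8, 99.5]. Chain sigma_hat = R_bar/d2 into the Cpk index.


R_bar = (1.797 + 2.339 + 1.654 + 2.52 + 3.593 + 1.914 + 1.381 + 3.411) / 8 = 2.326125
sigma = R_bar / d2 = 2.326125 / 1.128 = 2.0621676
Cp = (USL - LSL)/(6*sigma) = (99.5 - 89.8)/(6*2.0621676) = 0.7840
Cpu = (99.5 - 91.55)/(3*2.0621676) = 1.2851
Cpl = (91.55 - 89.8)/(3*2.0621676) = 0.2829
Cpk = min(Cpu, Cpl) = 0.2829

0.2829


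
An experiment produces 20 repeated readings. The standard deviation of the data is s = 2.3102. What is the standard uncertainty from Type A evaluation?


u_A = s / sqrt(n)
u_A = 2.3102 / sqrt(20)
u_A = 2.3102 / 4.472136
u_A = 0.5166

0.5166


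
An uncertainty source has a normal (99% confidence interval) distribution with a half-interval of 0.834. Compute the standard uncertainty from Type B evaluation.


u_B = half_width / 2.576
u_B = 0.834 / 2.576
u_B = 0.3238

0.3238


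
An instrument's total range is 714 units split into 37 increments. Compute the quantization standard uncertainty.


resolution = range / divisions
resolution = 714 / 37 = 19.297297
u_res = resolution / (2*sqrt(3))
u_res = 19.297297 / 3.4641016
u_res = 5.5706

5.5706


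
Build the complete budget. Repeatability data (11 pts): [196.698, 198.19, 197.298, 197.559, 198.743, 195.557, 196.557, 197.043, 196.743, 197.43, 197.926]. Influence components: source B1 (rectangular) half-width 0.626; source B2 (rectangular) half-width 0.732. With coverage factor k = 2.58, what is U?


mean = (196.698 + 198.19 + 197.298 + 197.559 + 198.743 + 195.557 + 196.557 + 197.043 + 196.743 + 197.43 + 197.926) / 11 = 197.2494545
s = sqrt(sum((x - mean)^2)/(n-1)) = 0.87469462
u_A = s / sqrt(n) = 0.87469462 / sqrt(11) = 0.26373035
u_B1 = 0.626 / sqrt(3) = 0.36142127
u_B2 = 0.732 / sqrt(3) = 0.4226204
uc = sqrt(0.26373035^2 + 0.36142127^2 + 0.4226204^2) = 0.61545677
U = k * uc = 2.58 * 0.61545677
U = 1.5879

1.5879


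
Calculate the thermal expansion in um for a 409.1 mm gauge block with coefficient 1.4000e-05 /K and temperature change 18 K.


dL = L * alpha * dT
= 409.1 * 1.4000e-05 * 18
= 0.1030932 mm
dL_um = 0.1030932 * 1000 = 103.0932 um

103.0932


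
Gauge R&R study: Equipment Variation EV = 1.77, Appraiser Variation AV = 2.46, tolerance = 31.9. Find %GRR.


GRR = sqrt(EV^2 + AV^2) = sqrt(1.77^2 + 2.46^2) = 3.030594
%GRR = GRR / tol * 100 = 3.030594 / 31.9 * 100
%GRR = 9.5003

9.5003


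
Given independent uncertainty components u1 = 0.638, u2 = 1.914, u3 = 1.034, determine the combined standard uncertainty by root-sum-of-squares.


uc = sqrt(0.638^2 + 1.914^2 + 1.034^2)
uc = sqrt(5.139596)
uc = 2.2671

2.2671


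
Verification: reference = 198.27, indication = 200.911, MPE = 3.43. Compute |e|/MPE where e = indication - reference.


e = indication - reference = 200.911 - 198.27 = 2.6410
|e| = 2.6410
ratio = |e| / MPE = 2.6410 / 3.43
ratio = 0.7700

0.7700


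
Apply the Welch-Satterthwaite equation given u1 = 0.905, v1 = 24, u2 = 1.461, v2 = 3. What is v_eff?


uc = sqrt(u1^2 + u2^2) = sqrt(0.905^2 + 1.461^2) = 1.7185884
v_eff = uc^4 / (u1^4/v1 + u2^4/v2)
= 1.7185884^4 / (0.905^4/24 + 1.461^4/3)
= 8.7234345 / 1.5466767
v_eff = 5.6401

5.6401


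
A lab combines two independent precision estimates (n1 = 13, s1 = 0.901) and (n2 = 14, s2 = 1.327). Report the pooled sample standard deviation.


s_p = sqrt(((n1-1)*s1^2 + (n2-1)*s2^2) / (n1+n2-2))
numerator = (13-1)*0.901^2 + (14-1)*1.327^2 = 9.741612 + 22.892077 = 32.633689
denominator = 13 + 14 - 2 = 25
s_p^2 = 32.633689 / 25 = 1.3053476
s_p = sqrt(1.3053476) = 1.1425

1.1425


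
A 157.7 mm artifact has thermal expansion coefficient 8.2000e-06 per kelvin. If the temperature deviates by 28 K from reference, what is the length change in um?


dL = L * alpha * dT
= 157.7 * 8.2000e-06 * 28
= 0.0362079 mm
dL_um = 0.0362079 * 1000 = 36.2079 um

36.2079


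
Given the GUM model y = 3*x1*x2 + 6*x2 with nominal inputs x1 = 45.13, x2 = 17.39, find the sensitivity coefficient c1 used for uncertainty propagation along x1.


y = 3*x1*x2 + 6*x2
dy/dx1 = 3*x2
Evaluate at x2 = 17.39: c1 = 3 * 17.39
c1 = 52.1700

52.1700


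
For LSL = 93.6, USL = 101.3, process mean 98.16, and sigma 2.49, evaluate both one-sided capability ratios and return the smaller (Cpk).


Cpu = (USL - mean) / (3*sigma) = (101.3 - 98.16) / (3*2.49) = 0.4203
Cpl = (mean - LSL) / (3*sigma) = (98.16 - 93.6) / (3*2.49) = 0.6104
Cpk = min(Cpu, Cpl) = 0.4203

0.4203


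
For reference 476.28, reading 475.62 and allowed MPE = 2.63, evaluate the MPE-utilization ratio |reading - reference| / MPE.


e = indication - reference = 475.62 - 476.28 = -0.6600
|e| = 0.6600
ratio = |e| / MPE = 0.6600 / 2.63
ratio = 0.2510

0.2510


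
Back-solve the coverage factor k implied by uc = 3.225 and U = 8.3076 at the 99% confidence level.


k = U / uc
k = 8.3076 / 3.225
k = 2.576

2.576


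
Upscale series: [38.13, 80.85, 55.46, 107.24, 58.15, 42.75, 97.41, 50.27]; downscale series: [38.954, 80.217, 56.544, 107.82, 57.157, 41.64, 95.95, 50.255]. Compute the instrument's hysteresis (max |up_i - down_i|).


|38.13 - 38.954| = 0.8240
|80.85 - 80.217| = 0.6330
|55.46 - 56.544| = 1.0840
|107.24 - 107.82| = 0.5800
|58.15 - 57.157| = 0.9930
|42.75 - 41.64| = 1.1100
|97.41 - 95.95| = 1.4600
|50.27 - 50.255| = 0.0150
hysteresis = max(diffs) = 1.4600

1.4600


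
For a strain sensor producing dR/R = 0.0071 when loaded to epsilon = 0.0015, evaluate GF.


GF = (dR/R) / epsilon
= 0.0071 / 0.0015
= 4.7333

4.7333


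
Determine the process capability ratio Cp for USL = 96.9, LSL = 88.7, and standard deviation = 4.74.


Cp = (USL - LSL) / (6 * sigma)
= (96.9 - 88.7) / (6 * 4.74)
= 8.2000 / 28.4400
= 0.2883

0.2883


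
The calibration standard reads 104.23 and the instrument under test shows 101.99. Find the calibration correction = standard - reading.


Correction = standard - reading
= 104.23 - 101.99
= 2.2400

2.2400


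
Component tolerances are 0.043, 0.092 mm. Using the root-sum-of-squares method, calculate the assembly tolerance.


RSS = sqrt(0.043^2 + 0.092^2)
= sqrt(0.010313)
= 0.1016

0.1016


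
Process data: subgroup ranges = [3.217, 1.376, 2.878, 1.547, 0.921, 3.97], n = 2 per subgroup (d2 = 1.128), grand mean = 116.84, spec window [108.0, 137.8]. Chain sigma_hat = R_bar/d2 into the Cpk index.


R_bar = (3.217 + 1.376 + 2.878 + 1.547 + 0.921 + 3.97) / 6 = 2.3181667
sigma = R_bar / d2 = 2.3181667 / 1.128 = 2.0551123
Cp = (USL - LSL)/(6*sigma) = (137.8 - 108.0)/(6*2.0551123) = 2.4167
Cpu = (137.8 - 116.84)/(3*2.0551123) = 3.3997
Cpl = (116.84 - 108.0)/(3*2.0551123) = 1.4338
Cpk = min(Cpu, Cpl) = 1.4338

1.4338


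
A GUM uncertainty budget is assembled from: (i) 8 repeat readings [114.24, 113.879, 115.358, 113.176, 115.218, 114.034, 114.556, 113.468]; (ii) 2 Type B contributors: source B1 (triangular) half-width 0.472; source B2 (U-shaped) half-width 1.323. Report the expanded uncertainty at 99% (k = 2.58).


mean = (114.24 + 113.879 + 115.358 + 113.176 + 115.218 + 114.034 + 114.556 + 113.468) / 8 = 114.241125
s = sqrt(sum((x - mean)^2)/(n-1)) = 0.77525027
u_A = s / sqrt(n) = 0.77525027 / sqrt(8) = 0.27409236
u_B1 = 0.472 / sqrt(6) = 0.19269319
u_B2 = 1.323 / sqrt(2) = 0.93550227
uc = sqrt(0.27409236^2 + 0.19269319^2 + 0.93550227^2) = 0.99369099
U = k * uc = 2.58 * 0.99369099
U = 2.5637

2.5637


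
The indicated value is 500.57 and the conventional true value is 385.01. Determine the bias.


Systematic error = measured - true
= 500.57 - 385.01
= 115.5600

115.5600


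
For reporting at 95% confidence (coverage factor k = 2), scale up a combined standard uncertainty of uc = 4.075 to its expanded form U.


U = k * uc
U = 2 * 4.075
U = 8.1500

8.1500


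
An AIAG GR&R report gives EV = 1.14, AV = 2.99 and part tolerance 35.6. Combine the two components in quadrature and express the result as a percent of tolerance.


GRR = sqrt(EV^2 + AV^2) = sqrt(1.14^2 + 2.99^2) = 3.1999531
%GRR = GRR / tol * 100 = 3.1999531 / 35.6 * 100
%GRR = 8.9886

8.9886


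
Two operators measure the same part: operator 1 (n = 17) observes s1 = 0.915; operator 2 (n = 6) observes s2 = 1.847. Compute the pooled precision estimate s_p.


s_p = sqrt(((n1-1)*s1^2 + (n2-1)*s2^2) / (n1+n2-2))
numerator = (17-1)*0.915^2 + (6-1)*1.847^2 = 13.3956 + 17.057045 = 30.452645
denominator = 17 + 6 - 2 = 21
s_p^2 = 30.452645 / 21 = 1.450126
s_p = sqrt(1.450126) = 1.2042

1.2042


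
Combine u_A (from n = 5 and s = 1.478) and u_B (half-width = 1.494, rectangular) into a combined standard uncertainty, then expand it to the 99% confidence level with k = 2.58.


u_A = s / sqrt(n) = 1.478 / sqrt(5) = 0.66098169
u_B = half_width / sqrt(3) = 1.494 / sqrt(3) = 0.8625613
uc = sqrt(u_A^2 + u_B^2) = sqrt(0.66098169^2 + 0.8625613^2) = 1.0866963
U = k * uc = 2.58 * 1.0866963
U = 2.8037

2.8037


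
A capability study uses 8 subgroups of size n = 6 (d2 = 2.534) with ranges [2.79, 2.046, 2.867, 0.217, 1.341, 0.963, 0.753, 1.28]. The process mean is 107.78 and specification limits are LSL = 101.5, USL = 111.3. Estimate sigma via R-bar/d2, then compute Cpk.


R_bar = (2.79 + 2.046 + 2.867 + 0.217 + 1.341 + 0.963 + 0.753 + 1.28) / 8 = 1.532125
sigma = R_bar / d2 = 1.532125 / 2.534 = 0.60462707
Cp = (USL - LSL)/(6*sigma) = (111.3 - 101.5)/(6*0.60462707) = 2.7014
Cpu = (111.3 - 107.78)/(3*0.60462707) = 1.9406
Cpl = (107.78 - 101.5)/(3*0.60462707) = 3.4622
Cpk = min(Cpu, Cpl) = 1.9406

1.9406


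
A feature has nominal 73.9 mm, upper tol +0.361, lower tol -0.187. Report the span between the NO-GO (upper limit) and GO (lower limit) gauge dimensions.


GO = nominal - lower_tol (smallest hole = maximum material condition)
GO = 73.9 - 0.187 = 73.713
NO-GO = nominal + upper_tol (largest hole = least material condition)
NO-GO = 73.9 + 0.361 = 74.261
spread = NO-GO - GO = 74.261 - 73.713 = 0.5480

0.5480


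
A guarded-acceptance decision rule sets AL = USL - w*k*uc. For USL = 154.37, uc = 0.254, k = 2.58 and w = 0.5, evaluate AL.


U = k * uc = 2.58 * 0.254 = 0.65532
guard band g = w * U = 0.5 * 0.65532 = 0.32766
AL = USL - g = 154.37 - 0.32766
AL = 154.0423

154.0423


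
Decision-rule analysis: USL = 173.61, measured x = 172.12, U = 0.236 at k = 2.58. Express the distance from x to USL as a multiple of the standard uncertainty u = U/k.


u = U / k = 0.236 / 2.58 = 0.091472868
margin = |USL - x| = |173.61 - 172.12| = 1.49
z = margin / u = 1.49 / 0.091472868
z = 16.2890

16.2890


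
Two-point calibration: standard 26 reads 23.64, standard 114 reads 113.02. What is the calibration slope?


slope = (y2 - y1) / (x2 - x1)
= (113.02 - 23.64) / (114 - 26)
= 89.3800 / 88
= 1.0157

1.0157


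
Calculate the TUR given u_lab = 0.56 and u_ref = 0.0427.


TUR = u_lab / u_ref
= 0.56 / 0.0427
= 13.1148

13.1148


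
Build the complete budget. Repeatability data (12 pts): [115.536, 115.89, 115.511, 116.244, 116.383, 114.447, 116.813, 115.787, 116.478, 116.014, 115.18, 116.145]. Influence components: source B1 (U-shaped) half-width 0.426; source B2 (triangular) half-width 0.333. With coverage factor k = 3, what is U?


mean = (115.536 + 115.89 + 115.511 + 116.244 + 116.383 + 114.447 + 116.813 + 115.787 + 116.478 + 116.014 + 115.18 + 116.145) / 12 = 115.869
s = sqrt(sum((x - mean)^2)/(n-1)) = 0.64010383
u_A = s / sqrt(n) = 0.64010383 / sqrt(12) = 0.18478206
u_B1 = 0.426 / sqrt(2) = 0.30122749
u_B2 = 0.333 / sqrt(6) = 0.13594668
uc = sqrt(0.18478206^2 + 0.30122749^2 + 0.13594668^2) = 0.37863427
U = k * uc = 3 * 0.37863427
U = 1.1359

1.1359


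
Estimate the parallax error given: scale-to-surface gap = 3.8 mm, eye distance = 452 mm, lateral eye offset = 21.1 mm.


error = h * offset / d
= 3.8 * 21.1 / 452
= 0.1774

0.1774


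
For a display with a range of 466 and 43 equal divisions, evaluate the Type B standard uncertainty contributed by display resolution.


resolution = range / divisions
resolution = 466 / 43 = 10.837209
u_res = resolution / (2*sqrt(3))
u_res = 10.837209 / 3.4641016
u_res = 3.1284

3.1284


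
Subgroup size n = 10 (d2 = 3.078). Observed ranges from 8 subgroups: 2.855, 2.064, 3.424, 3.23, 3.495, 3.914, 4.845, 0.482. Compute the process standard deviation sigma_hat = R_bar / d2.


R_bar = (2.855 + 2.064 + 3.424 + 3.23 + 3.495 + 3.914 + 4.845 + 0.482) / 8
R_bar = 24.309 / 8 = 3.038625
sigma_hat = R_bar / d2 = 3.038625 / 3.078 = 0.9872

0.9872


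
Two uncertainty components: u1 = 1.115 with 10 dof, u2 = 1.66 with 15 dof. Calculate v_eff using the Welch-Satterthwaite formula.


uc = sqrt(u1^2 + u2^2) = sqrt(1.115^2 + 1.66^2) = 1.9997062
v_eff = uc^4 / (u1^4/v1 + u2^4/v2)
= 1.9997062^4 / (1.115^4/10 + 1.66^4/15)
= 15.9906 / 0.66078293
v_eff = 24.1995

24.1995


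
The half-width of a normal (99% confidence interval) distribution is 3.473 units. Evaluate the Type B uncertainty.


u_B = half_width / 2.576
u_B = 3.473 / 2.576
u_B = 1.3482

1.3482


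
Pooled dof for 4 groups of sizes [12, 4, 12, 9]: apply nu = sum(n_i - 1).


nu = sum_i (n_i - 1)
nu = ((12 - 1) + (4 - 1) + (12 - 1) + (9 - 1))
nu = 11 + 3 + 11 + 8
nu = 33

33


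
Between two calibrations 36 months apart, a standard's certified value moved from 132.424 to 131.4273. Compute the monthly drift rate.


rate = (v2 - v1) / months
= (131.4273 - 132.424) / 36
= -0.9967 / 36
= -0.0277

-0.0277


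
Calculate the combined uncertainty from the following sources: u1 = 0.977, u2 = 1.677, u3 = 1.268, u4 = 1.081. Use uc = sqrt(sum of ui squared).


uc = sqrt(0.977^2 + 1.677^2 + 1.268^2 + 1.081^2)
uc = sqrt(6.543243)
uc = 2.5580

2.5580


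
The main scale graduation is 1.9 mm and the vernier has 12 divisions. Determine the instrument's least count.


LC = MSD / n_div
= 1.9 / 12
= 0.1583

0.1583


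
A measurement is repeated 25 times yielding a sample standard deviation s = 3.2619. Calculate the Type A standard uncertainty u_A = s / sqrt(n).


u_A = s / sqrt(n)
u_A = 3.2619 / sqrt(25)
u_A = 3.2619 / 5
u_A = 0.6524

0.6524


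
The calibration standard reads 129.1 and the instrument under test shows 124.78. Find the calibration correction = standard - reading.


Correction = standard - reading
= 129.1 - 124.78
= 4.3200

4.3200


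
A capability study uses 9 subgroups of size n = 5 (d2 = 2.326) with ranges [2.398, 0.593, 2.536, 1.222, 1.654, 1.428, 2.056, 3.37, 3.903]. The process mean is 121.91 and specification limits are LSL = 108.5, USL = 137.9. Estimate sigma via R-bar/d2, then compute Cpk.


R_bar = (2.398 + 0.593 + 2.536 + 1.222 + 1.654 + 1.428 + 2.056 + 3.37 + 3.903) / 9 = 2.1288889
sigma = R_bar / d2 = 2.1288889 / 2.326 = 0.91525748
Cp = (USL - LSL)/(6*sigma) = (137.9 - 108.5)/(6*0.91525748) = 5.3537
Cpu = (137.9 - 121.91)/(3*0.91525748) = 5.8235
Cpl = (121.91 - 108.5)/(3*0.91525748) = 4.8839
Cpk = min(Cpu, Cpl) = 4.8839

4.8839


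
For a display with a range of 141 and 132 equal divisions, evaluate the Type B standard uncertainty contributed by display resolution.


resolution = range / divisions
resolution = 141 / 132 = 1.0681818
u_res = resolution / (2*sqrt(3))
u_res = 1.0681818 / 3.4641016
u_res = 0.3084

0.3084
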